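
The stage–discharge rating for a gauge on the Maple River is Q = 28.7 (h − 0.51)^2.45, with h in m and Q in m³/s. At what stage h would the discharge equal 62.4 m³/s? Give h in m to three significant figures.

h − h₀ = (Q/C)^(1/b) = (62.4/28.7)^(1/2.45) = 1.373 m
h = 0.51 + 1.373 = 1.883 m

1.88 m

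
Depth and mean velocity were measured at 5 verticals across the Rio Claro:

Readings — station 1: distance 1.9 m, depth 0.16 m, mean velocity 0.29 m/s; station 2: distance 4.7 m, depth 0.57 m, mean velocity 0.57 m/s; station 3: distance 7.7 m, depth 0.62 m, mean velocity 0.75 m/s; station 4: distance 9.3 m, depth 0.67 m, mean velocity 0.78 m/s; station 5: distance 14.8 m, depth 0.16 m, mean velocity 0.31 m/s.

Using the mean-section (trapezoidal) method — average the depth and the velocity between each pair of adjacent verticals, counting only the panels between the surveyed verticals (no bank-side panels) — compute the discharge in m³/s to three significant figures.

Panel 1-2: Δb = 2.8 m, d̄ = (0.16+0.57)/2 = 0.365, v̄ = (0.29+0.57)/2 = 0.43 → q = 2.8×0.365×0.43 = 0.4395 m³/s
Panel 2-3: Δb = 3 m, d̄ = (0.57+0.62)/2 = 0.595, v̄ = (0.57+0.75)/2 = 0.66 → q = 3×0.595×0.66 = 1.178 m³/s
Panel 3-4: Δb = 1.6 m, d̄ = (0.62+0.67)/2 = 0.645, v̄ = (0.75+0.78)/2 = 0.765 → q = 1.6×0.645×0.765 = 0.7895 m³/s
Panel 4-5: Δb = 5.5 m, d̄ = (0.67+0.16)/2 = 0.415, v̄ = (0.78+0.31)/2 = 0.545 → q = 5.5×0.415×0.545 = 1.244 m³/s
Q = Σ q = 3.651 m³/s

3.65 m³/s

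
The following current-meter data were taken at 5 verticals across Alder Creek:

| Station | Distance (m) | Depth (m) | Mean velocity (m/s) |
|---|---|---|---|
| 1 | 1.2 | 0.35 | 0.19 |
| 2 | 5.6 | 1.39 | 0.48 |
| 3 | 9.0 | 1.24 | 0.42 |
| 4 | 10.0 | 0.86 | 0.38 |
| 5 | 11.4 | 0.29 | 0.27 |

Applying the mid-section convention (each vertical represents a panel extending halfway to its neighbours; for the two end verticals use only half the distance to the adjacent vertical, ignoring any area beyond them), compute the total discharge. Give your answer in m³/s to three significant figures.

4.34 m³/s

w_1 = (5.6 − 1.2)/2 = 2.2 m; q_1 = 0.19 × 0.35 × 2.2 = 0.1463 m³/s
w_2 = (9.0 − 1.2)/2 = 3.9 m; q_2 = 0.48 × 1.39 × 3.9 = 2.602 m³/s
w_3 = (10.0 − 5.6)/2 = 2.2 m; q_3 = 0.42 × 1.24 × 2.2 = 1.146 m³/s
w_4 = (11.4 − 9.0)/2 = 1.2 m; q_4 = 0.38 × 0.86 × 1.2 = 0.3922 m³/s
w_5 = (11.4 − 10.0)/2 = 0.7 m; q_5 = 0.27 × 0.29 × 0.7 = 0.05481 m³/s
Q = Σ qᵢ = 4.341 m³/s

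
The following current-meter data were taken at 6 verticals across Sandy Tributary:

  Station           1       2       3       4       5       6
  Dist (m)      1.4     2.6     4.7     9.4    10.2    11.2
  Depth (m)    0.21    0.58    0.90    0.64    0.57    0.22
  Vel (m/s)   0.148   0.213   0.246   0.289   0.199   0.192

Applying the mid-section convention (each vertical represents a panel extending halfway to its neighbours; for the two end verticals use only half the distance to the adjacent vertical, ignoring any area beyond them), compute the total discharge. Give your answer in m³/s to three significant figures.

w_1 = (2.6 − 1.4)/2 = 0.6 m; q_1 = 0.148 × 0.21 × 0.6 = 0.01865 m³/s
w_2 = (4.7 − 1.4)/2 = 1.65 m; q_2 = 0.213 × 0.58 × 1.65 = 0.2038 m³/s
w_3 = (9.4 − 2.6)/2 = 3.4 m; q_3 = 0.246 × 0.90 × 3.4 = 0.7528 m³/s
w_4 = (10.2 − 4.7)/2 = 2.75 m; q_4 = 0.289 × 0.64 × 2.75 = 0.5086 m³/s
w_5 = (11.2 − 9.4)/2 = 0.9 m; q_5 = 0.199 × 0.57 × 0.9 = 0.1021 m³/s
w_6 = (11.2 − 10.2)/2 = 0.5 m; q_6 = 0.192 × 0.22 × 0.5 = 0.02112 m³/s
Q = Σ qᵢ = 1.607 m³/s

1.61 m³/s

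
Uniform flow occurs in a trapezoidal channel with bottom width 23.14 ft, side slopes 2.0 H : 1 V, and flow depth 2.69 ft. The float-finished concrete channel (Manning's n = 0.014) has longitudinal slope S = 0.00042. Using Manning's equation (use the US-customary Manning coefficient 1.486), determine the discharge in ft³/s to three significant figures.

281 ft³/s

A = (b + z·y)·y = (23.14 + 2.0×2.69)×2.69 = 76.72 ft²
P = b + 2y√(1+z²) = 23.14 + 2×2.69×√(1+2.0²) = 35.17 ft
R = A/P = 76.72/35.17 = 2.181 ft
Q = (1.486/n)·A·R^(2/3)·S^(1/2) = (1.486/0.014) × 76.72 × 2.181^(2/3) × 0.00042^(1/2) = 280.7 ft³/s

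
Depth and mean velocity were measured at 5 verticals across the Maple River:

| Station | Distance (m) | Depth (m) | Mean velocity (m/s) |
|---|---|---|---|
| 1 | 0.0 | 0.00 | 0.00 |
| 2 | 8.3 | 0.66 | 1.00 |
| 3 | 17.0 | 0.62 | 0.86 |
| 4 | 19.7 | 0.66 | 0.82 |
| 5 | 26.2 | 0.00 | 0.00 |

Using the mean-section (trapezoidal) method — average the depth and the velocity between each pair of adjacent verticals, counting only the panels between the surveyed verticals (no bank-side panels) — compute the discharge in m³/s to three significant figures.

8.88 m³/s

Panel 1-2: Δb = 8.3 m, d̄ = (0.00+0.66)/2 = 0.33, v̄ = (0.00+1.00)/2 = 0.5 → q = 8.3×0.33×0.5 = 1.370 m³/s
Panel 2-3: Δb = 8.7 m, d̄ = (0.66+0.62)/2 = 0.64, v̄ = (1.00+0.86)/2 = 0.93 → q = 8.7×0.64×0.93 = 5.178 m³/s
Panel 3-4: Δb = 2.7 m, d̄ = (0.62+0.66)/2 = 0.64, v̄ = (0.86+0.82)/2 = 0.84 → q = 2.7×0.64×0.84 = 1.452 m³/s
Panel 4-5: Δb = 6.5 m, d̄ = (0.66+0.00)/2 = 0.33, v̄ = (0.82+0.00)/2 = 0.41 → q = 6.5×0.33×0.41 = 0.8795 m³/s
Q = Σ q = 8.879 m³/s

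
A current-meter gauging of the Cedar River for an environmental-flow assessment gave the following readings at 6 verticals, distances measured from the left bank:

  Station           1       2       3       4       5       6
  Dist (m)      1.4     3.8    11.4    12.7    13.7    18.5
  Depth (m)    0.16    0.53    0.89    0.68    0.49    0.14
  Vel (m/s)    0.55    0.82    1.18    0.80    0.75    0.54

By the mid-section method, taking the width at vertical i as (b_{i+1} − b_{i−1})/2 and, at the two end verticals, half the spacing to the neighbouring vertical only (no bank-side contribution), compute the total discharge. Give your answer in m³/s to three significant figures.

w_1 = (3.8 − 1.4)/2 = 1.2 m; q_1 = 0.55 × 0.16 × 1.2 = 0.1056 m³/s
w_2 = (11.4 − 1.4)/2 = 5 m; q_2 = 0.82 × 0.53 × 5 = 2.173 m³/s
w_3 = (12.7 − 3.8)/2 = 4.45 m; q_3 = 1.18 × 0.89 × 4.45 = 4.673 m³/s
w_4 = (13.7 − 11.4)/2 = 1.15 m; q_4 = 0.80 × 0.68 × 1.15 = 0.6256 m³/s
w_5 = (18.5 − 12.7)/2 = 2.9 m; q_5 = 0.75 × 0.49 × 2.9 = 1.066 m³/s
w_6 = (18.5 − 13.7)/2 = 2.4 m; q_6 = 0.54 × 0.14 × 2.4 = 0.1814 m³/s
Q = Σ qᵢ = 8.825 m³/s

8.82 m³/s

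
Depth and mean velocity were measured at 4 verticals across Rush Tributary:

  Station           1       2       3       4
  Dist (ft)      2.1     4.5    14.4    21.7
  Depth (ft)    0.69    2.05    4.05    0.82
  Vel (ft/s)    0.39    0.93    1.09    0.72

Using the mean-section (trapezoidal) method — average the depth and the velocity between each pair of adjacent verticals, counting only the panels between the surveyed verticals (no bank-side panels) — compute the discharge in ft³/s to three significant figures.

Panel 1-2: Δb = 2.4 ft, d̄ = (0.69+2.05)/2 = 1.37, v̄ = (0.39+0.93)/2 = 0.66 → q = 2.4×1.37×0.66 = 2.170 ft³/s
Panel 2-3: Δb = 9.9 ft, d̄ = (2.05+4.05)/2 = 3.05, v̄ = (0.93+1.09)/2 = 1.01 → q = 9.9×3.05×1.01 = 30.50 ft³/s
Panel 3-4: Δb = 7.3 ft, d̄ = (4.05+0.82)/2 = 2.435, v̄ = (1.09+0.72)/2 = 0.905 → q = 7.3×2.435×0.905 = 16.09 ft³/s
Q = Σ q = 48.75 ft³/s

48.8 ft³/s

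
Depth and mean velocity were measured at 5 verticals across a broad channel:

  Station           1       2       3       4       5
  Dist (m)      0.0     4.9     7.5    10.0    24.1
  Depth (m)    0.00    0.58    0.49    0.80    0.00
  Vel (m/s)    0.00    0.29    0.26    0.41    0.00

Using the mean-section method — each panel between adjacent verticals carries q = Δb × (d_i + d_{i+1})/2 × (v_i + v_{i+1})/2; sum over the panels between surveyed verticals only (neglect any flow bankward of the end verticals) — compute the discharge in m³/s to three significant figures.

Panel 1-2: Δb = 4.9 m, d̄ = (0.00+0.58)/2 = 0.29, v̄ = (0.00+0.29)/2 = 0.145 → q = 4.9×0.29×0.145 = 0.2060 m³/s
Panel 2-3: Δb = 2.6 m, d̄ = (0.58+0.49)/2 = 0.535, v̄ = (0.29+0.26)/2 = 0.275 → q = 2.6×0.535×0.275 = 0.3825 m³/s
Panel 3-4: Δb = 2.5 m, d̄ = (0.49+0.80)/2 = 0.645, v̄ = (0.26+0.41)/2 = 0.335 → q = 2.5×0.645×0.335 = 0.5402 m³/s
Panel 4-5: Δb = 14.1 m, d̄ = (0.80+0.00)/2 = 0.4, v̄ = (0.41+0.00)/2 = 0.205 → q = 14.1×0.4×0.205 = 1.156 m³/s
Q = Σ q = 2.285 m³/s

2.28 m³/s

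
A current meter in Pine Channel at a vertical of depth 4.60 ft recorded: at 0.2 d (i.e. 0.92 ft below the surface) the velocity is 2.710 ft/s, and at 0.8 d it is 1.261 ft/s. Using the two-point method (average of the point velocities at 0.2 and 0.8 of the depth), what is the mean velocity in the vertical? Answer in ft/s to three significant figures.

v̄ = (2.710 + 1.261) / 2 = 1.986 ft/s

1.99 ft/s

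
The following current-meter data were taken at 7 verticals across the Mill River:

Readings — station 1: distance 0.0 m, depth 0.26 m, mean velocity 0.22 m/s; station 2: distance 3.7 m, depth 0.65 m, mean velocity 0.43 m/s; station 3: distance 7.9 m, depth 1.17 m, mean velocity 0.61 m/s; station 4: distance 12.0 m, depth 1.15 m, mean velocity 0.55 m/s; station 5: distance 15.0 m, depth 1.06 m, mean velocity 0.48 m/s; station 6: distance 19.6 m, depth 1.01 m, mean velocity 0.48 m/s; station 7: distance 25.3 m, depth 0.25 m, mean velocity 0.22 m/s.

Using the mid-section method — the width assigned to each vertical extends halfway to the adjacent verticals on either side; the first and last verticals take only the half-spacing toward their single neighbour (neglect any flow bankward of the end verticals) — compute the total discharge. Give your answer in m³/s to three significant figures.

w_1 = (3.7 − 0.0)/2 = 1.85 m; q_1 = 0.22 × 0.26 × 1.85 = 0.1058 m³/s
w_2 = (7.9 − 0.0)/2 = 3.95 m; q_2 = 0.43 × 0.65 × 3.95 = 1.104 m³/s
w_3 = (12.0 − 3.7)/2 = 4.15 m; q_3 = 0.61 × 1.17 × 4.15 = 2.962 m³/s
w_4 = (15.0 − 7.9)/2 = 3.55 m; q_4 = 0.55 × 1.15 × 3.55 = 2.245 m³/s
w_5 = (19.6 − 12.0)/2 = 3.8 m; q_5 = 0.48 × 1.06 × 3.8 = 1.933 m³/s
w_6 = (25.3 − 15.0)/2 = 5.15 m; q_6 = 0.48 × 1.01 × 5.15 = 2.497 m³/s
w_7 = (25.3 − 19.6)/2 = 2.85 m; q_7 = 0.22 × 0.25 × 2.85 = 0.1568 m³/s
Q = Σ qᵢ = 11.00 m³/s

11.0 m³/s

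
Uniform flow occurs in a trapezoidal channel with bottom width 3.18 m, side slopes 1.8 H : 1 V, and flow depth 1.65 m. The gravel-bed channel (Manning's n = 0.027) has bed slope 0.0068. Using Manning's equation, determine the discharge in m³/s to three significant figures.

31.3 m³/s

A = (b + z·y)·y = (3.18 + 1.8×1.65)×1.65 = 10.15 m²
P = b + 2y√(1+z²) = 3.18 + 2×1.65×√(1+1.8²) = 9.975 m
R = A/P = 10.15/9.975 = 1.017 m
Q = (1/n)·A·R^(2/3)·S^(1/2) = (1/0.027) × 10.15 × 1.017^(2/3) × 0.0068^(1/2) = 31.35 m³/s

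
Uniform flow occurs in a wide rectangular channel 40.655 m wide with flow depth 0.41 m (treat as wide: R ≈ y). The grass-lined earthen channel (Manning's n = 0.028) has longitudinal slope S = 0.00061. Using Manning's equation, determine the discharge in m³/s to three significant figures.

A = b·y = 40.655 × 0.41 = 16.67 m²
Wide channel: R ≈ y = 0.41 m
Q = (1/n)·A·R^(2/3)·S^(1/2) = (1/0.028) × 16.67 × 0.4100^(2/3) × 0.00061^(1/2) = 8.114 m³/s

8.11 m³/s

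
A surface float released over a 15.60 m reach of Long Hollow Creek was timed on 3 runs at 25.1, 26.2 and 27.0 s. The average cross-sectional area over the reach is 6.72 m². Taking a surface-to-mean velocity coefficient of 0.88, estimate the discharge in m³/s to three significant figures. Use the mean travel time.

t̄ = (25.1 + 26.2 + 27.0) / 3 = 26.1 s
v_surface = L / t̄ = 15.60 / 26.1 = 0.5977 m/s
v_mean = 0.88 × 0.5977 = 0.5260 m/s
Q = A × v_mean = 6.72 × 0.5260 = 3.535 m³/s

3.53 m³/s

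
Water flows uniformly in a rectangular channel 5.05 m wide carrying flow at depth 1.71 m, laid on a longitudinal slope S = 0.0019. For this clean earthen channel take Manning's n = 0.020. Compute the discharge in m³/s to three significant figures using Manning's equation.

A = b·y = 5.05 × 1.71 = 8.636 m²
P = b + 2y = 5.05 + 2×1.71 = 8.470 m
R = A/P = 8.636/8.470 = 1.020 m
Q = (1/n)·A·R^(2/3)·S^(1/2) = (1/0.020) × 8.636 × 1.020^(2/3) × 0.0019^(1/2) = 19.07 m³/s

19.1 m³/s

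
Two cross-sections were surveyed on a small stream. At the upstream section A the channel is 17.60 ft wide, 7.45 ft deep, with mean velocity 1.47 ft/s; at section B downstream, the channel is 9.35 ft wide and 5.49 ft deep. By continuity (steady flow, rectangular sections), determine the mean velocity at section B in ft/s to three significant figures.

Q = A₁V₁ = (17.60×7.45) × 1.47 = 192.7 ft³/s
A₂ = 9.35 × 5.49 = 51.33 ft²
V₂ = Q/A₂ = 192.7/51.33 = 3.755 ft/s

3.75 ft/s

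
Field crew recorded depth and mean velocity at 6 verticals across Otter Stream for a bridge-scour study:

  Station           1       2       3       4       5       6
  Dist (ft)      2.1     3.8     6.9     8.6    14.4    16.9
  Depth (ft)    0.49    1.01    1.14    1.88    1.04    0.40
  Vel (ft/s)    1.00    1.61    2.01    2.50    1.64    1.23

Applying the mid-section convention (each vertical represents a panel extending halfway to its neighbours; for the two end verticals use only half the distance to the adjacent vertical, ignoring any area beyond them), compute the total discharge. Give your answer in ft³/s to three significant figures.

w_1 = (3.8 − 2.1)/2 = 0.85 ft; q_1 = 1.00 × 0.49 × 0.85 = 0.4165 ft³/s
w_2 = (6.9 − 2.1)/2 = 2.4 ft; q_2 = 1.61 × 1.01 × 2.4 = 3.903 ft³/s
w_3 = (8.6 − 3.8)/2 = 2.4 ft; q_3 = 2.01 × 1.14 × 2.4 = 5.499 ft³/s
w_4 = (14.4 − 6.9)/2 = 3.75 ft; q_4 = 2.50 × 1.88 × 3.75 = 17.63 ft³/s
w_5 = (16.9 − 8.6)/2 = 4.15 ft; q_5 = 1.64 × 1.04 × 4.15 = 7.078 ft³/s
w_6 = (16.9 − 14.4)/2 = 1.25 ft; q_6 = 1.23 × 0.40 × 1.25 = 0.6150 ft³/s
Q = Σ qᵢ = 35.14 ft³/s

35.1 ft³/s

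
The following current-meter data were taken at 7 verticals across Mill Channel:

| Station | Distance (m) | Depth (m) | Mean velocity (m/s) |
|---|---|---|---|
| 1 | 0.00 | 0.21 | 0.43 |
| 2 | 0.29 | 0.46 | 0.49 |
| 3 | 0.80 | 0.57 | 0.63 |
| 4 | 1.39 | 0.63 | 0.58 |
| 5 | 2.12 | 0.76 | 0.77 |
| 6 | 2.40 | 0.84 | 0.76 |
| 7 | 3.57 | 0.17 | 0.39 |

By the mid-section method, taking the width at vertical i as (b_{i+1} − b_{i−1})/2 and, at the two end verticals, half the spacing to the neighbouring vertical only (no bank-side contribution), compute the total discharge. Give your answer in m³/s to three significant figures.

w_1 = (0.29 − 0.00)/2 = 0.145 m; q_1 = 0.43 × 0.21 × 0.145 = 0.01309 m³/s
w_2 = (0.80 − 0.00)/2 = 0.4 m; q_2 = 0.49 × 0.46 × 0.4 = 0.09016 m³/s
w_3 = (1.39 − 0.29)/2 = 0.55 m; q_3 = 0.63 × 0.57 × 0.55 = 0.1975 m³/s
w_4 = (2.12 − 0.80)/2 = 0.66 m; q_4 = 0.58 × 0.63 × 0.66 = 0.2412 m³/s
w_5 = (2.40 − 1.39)/2 = 0.505 m; q_5 = 0.77 × 0.76 × 0.505 = 0.2955 m³/s
w_6 = (3.57 − 2.12)/2 = 0.725 m; q_6 = 0.76 × 0.84 × 0.725 = 0.4628 m³/s
w_7 = (3.57 − 2.40)/2 = 0.585 m; q_7 = 0.39 × 0.17 × 0.585 = 0.03879 m³/s
Q = Σ qᵢ = 1.339 m³/s

1.34 m³/s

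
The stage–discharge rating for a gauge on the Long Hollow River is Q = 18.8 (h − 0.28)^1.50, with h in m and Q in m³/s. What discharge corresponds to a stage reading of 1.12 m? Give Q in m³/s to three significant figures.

Q = 18.8 × (1.12 − 0.28)^1.50 = 18.8 × 0.84^1.50 = 14.47 m³/s

14.5 m³/s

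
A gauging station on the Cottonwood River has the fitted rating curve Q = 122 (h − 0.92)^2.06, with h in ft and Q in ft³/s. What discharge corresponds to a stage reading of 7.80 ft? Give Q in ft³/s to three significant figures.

Q = 122 × (7.80 − 0.92)^2.06 = 122 × 6.88^2.06 = 6483 ft³/s

6480 ft³/s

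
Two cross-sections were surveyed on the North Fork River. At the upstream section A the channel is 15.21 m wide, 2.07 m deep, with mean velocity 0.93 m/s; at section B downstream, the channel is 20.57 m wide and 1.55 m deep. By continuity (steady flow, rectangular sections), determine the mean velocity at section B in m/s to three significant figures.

Q = A₁V₁ = (15.21×2.07) × 0.93 = 29.28 m³/s
A₂ = 20.57 × 1.55 = 31.88 m²
V₂ = Q/A₂ = 29.28/31.88 = 0.9184 m/s

0.918 m/s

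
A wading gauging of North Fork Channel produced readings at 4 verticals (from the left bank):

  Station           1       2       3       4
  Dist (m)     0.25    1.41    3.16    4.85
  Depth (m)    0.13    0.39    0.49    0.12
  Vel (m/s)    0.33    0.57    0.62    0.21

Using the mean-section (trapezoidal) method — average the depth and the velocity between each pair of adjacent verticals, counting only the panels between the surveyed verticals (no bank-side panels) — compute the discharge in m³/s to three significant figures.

0.808 m³/s

Panel 1-2: Δb = 1.16 m, d̄ = (0.13+0.39)/2 = 0.26, v̄ = (0.33+0.57)/2 = 0.45 → q = 1.16×0.26×0.45 = 0.1357 m³/s
Panel 2-3: Δb = 1.75 m, d̄ = (0.39+0.49)/2 = 0.44, v̄ = (0.57+0.62)/2 = 0.595 → q = 1.75×0.44×0.595 = 0.4582 m³/s
Panel 3-4: Δb = 1.69 m, d̄ = (0.49+0.12)/2 = 0.305, v̄ = (0.62+0.21)/2 = 0.415 → q = 1.69×0.305×0.415 = 0.2139 m³/s
Q = Σ q = 0.8078 m³/s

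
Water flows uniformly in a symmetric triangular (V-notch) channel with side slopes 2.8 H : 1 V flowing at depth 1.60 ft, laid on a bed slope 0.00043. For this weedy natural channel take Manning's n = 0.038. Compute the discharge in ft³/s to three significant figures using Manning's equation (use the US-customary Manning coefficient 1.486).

4.81 ft³/s

A = z·y² = 2.8×1.60² = 7.168 ft²
P = 2y√(1+z²) = 2×1.60×√(1+2.8²) = 9.514 ft
R = A/P = 7.168/9.514 = 0.7534 ft
Q = (1.486/n)·A·R^(2/3)·S^(1/2) = (1.486/0.038) × 7.168 × 0.7534^(2/3) × 0.00043^(1/2) = 4.813 ft³/s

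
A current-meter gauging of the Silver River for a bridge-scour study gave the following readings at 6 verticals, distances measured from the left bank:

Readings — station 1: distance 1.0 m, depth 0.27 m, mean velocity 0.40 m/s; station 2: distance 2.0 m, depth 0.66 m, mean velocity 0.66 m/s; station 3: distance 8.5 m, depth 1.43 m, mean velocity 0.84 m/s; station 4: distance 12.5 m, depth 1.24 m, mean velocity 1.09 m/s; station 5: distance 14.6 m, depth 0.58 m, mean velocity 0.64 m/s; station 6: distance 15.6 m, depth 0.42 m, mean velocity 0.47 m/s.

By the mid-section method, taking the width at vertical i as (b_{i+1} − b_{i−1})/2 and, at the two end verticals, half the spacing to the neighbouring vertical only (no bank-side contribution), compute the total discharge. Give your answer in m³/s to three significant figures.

w_1 = (2.0 − 1.0)/2 = 0.5 m; q_1 = 0.40 × 0.27 × 0.5 = 0.05400 m³/s
w_2 = (8.5 − 1.0)/2 = 3.75 m; q_2 = 0.66 × 0.66 × 3.75 = 1.634 m³/s
w_3 = (12.5 − 2.0)/2 = 5.25 m; q_3 = 0.84 × 1.43 × 5.25 = 6.306 m³/s
w_4 = (14.6 − 8.5)/2 = 3.05 m; q_4 = 1.09 × 1.24 × 3.05 = 4.122 m³/s
w_5 = (15.6 − 12.5)/2 = 1.55 m; q_5 = 0.64 × 0.58 × 1.55 = 0.5754 m³/s
w_6 = (15.6 − 14.6)/2 = 0.5 m; q_6 = 0.47 × 0.42 × 0.5 = 0.09870 m³/s
Q = Σ qᵢ = 12.79 m³/s

12.8 m³/s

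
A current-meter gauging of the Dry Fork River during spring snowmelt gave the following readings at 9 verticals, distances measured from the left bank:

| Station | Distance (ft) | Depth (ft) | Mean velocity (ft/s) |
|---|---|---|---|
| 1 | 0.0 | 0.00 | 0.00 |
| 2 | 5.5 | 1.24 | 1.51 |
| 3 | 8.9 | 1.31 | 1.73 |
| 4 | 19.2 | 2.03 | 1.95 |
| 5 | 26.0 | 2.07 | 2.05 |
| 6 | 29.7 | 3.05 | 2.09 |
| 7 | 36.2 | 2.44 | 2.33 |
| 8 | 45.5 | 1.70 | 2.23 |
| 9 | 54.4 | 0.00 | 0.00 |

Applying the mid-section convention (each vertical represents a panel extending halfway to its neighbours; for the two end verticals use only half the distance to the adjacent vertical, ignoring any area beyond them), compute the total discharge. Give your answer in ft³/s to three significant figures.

192 ft³/s

w_2 = (8.9 − 0.0)/2 = 4.45 ft; q_2 = 1.51 × 1.24 × 4.45 = 8.332 ft³/s
w_3 = (19.2 − 5.5)/2 = 6.85 ft; q_3 = 1.73 × 1.31 × 6.85 = 15.52 ft³/s
w_4 = (26.0 − 8.9)/2 = 8.55 ft; q_4 = 1.95 × 2.03 × 8.55 = 33.85 ft³/s
w_5 = (29.7 − 19.2)/2 = 5.25 ft; q_5 = 2.05 × 2.07 × 5.25 = 22.28 ft³/s
w_6 = (36.2 − 26.0)/2 = 5.1 ft; q_6 = 2.09 × 3.05 × 5.1 = 32.51 ft³/s
w_7 = (45.5 − 29.7)/2 = 7.9 ft; q_7 = 2.33 × 2.44 × 7.9 = 44.91 ft³/s
w_8 = (54.4 − 36.2)/2 = 9.1 ft; q_8 = 2.23 × 1.70 × 9.1 = 34.50 ft³/s
Stations 1, 9 contribute zero (depth or velocity is 0).
Q = Σ qᵢ = 191.9 ft³/s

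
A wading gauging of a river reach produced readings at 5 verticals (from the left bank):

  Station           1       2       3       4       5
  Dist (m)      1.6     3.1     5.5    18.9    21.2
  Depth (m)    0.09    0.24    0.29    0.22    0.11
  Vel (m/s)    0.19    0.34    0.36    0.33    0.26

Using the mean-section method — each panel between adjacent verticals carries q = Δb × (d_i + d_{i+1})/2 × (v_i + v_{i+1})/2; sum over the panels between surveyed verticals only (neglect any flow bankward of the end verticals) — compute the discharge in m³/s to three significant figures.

1.58 m³/s

Panel 1-2: Δb = 1.5 m, d̄ = (0.09+0.24)/2 = 0.165, v̄ = (0.19+0.34)/2 = 0.265 → q = 1.5×0.165×0.265 = 0.06559 m³/s
Panel 2-3: Δb = 2.4 m, d̄ = (0.24+0.29)/2 = 0.265, v̄ = (0.34+0.36)/2 = 0.35 → q = 2.4×0.265×0.35 = 0.2226 m³/s
Panel 3-4: Δb = 13.4 m, d̄ = (0.29+0.22)/2 = 0.255, v̄ = (0.36+0.33)/2 = 0.345 → q = 13.4×0.255×0.345 = 1.179 m³/s
Panel 4-5: Δb = 2.3 m, d̄ = (0.22+0.11)/2 = 0.165, v̄ = (0.33+0.26)/2 = 0.295 → q = 2.3×0.165×0.295 = 0.1120 m³/s
Q = Σ q = 1.579 m³/s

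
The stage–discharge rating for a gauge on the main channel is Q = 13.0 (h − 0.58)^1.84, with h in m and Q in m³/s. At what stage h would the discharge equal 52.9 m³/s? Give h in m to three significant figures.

2.72 m

h − h₀ = (Q/C)^(1/b) = (52.9/13.0)^(1/1.84) = 2.144 m
h = 0.58 + 2.144 = 2.724 m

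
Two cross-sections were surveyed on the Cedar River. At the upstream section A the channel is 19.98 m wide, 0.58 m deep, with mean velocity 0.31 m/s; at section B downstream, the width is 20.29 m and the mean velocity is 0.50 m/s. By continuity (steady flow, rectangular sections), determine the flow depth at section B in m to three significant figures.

Q = A₁V₁ = (19.98×0.58) × 0.31 = 3.592 m³/s
d₂ = Q/(b₂ V₂) = 3.592/(20.29×0.50) = 0.3541 m

0.354 m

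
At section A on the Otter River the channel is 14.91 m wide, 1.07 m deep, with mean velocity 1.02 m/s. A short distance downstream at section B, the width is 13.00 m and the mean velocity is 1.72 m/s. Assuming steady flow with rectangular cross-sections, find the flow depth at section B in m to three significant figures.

Q = A₁V₁ = (14.91×1.07) × 1.02 = 16.27 m³/s
d₂ = Q/(b₂ V₂) = 16.27/(13.00×1.72) = 0.7278 m

0.728 m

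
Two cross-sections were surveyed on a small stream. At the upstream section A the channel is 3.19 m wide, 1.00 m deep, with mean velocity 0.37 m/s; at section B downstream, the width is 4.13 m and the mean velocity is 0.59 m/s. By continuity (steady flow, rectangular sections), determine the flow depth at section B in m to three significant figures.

Q = A₁V₁ = (3.19×1.00) × 0.37 = 1.180 m³/s
d₂ = Q/(b₂ V₂) = 1.180/(4.13×0.59) = 0.4844 m

0.484 m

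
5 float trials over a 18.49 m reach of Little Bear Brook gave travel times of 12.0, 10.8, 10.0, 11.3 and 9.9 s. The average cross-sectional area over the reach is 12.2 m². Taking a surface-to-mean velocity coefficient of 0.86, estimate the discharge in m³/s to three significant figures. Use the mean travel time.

t̄ = (12.0 + 10.8 + 10.0 + 11.3 + 9.9) / 5 = 10.8 s
v_surface = L / t̄ = 18.49 / 10.8 = 1.712 m/s
v_mean = 0.86 × 1.712 = 1.472 m/s
Q = A × v_mean = 12.2 × 1.472 = 17.96 m³/s

18.0 m³/s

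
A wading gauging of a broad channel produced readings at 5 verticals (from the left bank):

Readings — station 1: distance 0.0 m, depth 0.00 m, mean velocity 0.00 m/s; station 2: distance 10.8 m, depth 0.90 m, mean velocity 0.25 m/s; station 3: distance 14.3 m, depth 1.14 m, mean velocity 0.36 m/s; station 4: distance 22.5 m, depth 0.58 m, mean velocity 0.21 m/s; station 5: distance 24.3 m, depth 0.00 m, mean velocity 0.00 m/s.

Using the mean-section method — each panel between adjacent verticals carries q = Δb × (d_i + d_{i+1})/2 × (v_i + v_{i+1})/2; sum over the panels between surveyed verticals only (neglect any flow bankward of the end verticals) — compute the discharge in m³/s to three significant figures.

3.76 m³/s

Panel 1-2: Δb = 10.8 m, d̄ = (0.00+0.90)/2 = 0.45, v̄ = (0.00+0.25)/2 = 0.125 → q = 10.8×0.45×0.125 = 0.6075 m³/s
Panel 2-3: Δb = 3.5 m, d̄ = (0.90+1.14)/2 = 1.02, v̄ = (0.25+0.36)/2 = 0.305 → q = 3.5×1.02×0.305 = 1.089 m³/s
Panel 3-4: Δb = 8.2 m, d̄ = (1.14+0.58)/2 = 0.86, v̄ = (0.36+0.21)/2 = 0.285 → q = 8.2×0.86×0.285 = 2.010 m³/s
Panel 4-5: Δb = 1.8 m, d̄ = (0.58+0.00)/2 = 0.29, v̄ = (0.21+0.00)/2 = 0.105 → q = 1.8×0.29×0.105 = 0.05481 m³/s
Q = Σ q = 3.761 m³/s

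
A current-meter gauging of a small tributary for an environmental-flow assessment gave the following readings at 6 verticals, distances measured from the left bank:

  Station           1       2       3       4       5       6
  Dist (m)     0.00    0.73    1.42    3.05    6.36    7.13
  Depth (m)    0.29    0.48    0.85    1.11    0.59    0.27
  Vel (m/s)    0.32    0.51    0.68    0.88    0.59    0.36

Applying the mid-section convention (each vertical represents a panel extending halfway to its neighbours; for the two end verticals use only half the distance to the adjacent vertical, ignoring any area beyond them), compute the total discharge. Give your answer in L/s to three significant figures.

4040 L/s

w_1 = (0.73 − 0.00)/2 = 0.365 m; q_1 = 0.32 × 0.29 × 0.365 = 0.03387 m³/s
w_2 = (1.42 − 0.00)/2 = 0.71 m; q_2 = 0.51 × 0.48 × 0.71 = 0.1738 m³/s
w_3 = (3.05 − 0.73)/2 = 1.16 m; q_3 = 0.68 × 0.85 × 1.16 = 0.6705 m³/s
w_4 = (6.36 − 1.42)/2 = 2.47 m; q_4 = 0.88 × 1.11 × 2.47 = 2.413 m³/s
w_5 = (7.13 − 3.05)/2 = 2.04 m; q_5 = 0.59 × 0.59 × 2.04 = 0.7101 m³/s
w_6 = (7.13 − 6.36)/2 = 0.385 m; q_6 = 0.36 × 0.27 × 0.385 = 0.03742 m³/s
Q = Σ qᵢ = 4.038 m³/s
= 4.038 × 1000 = 4038 L/s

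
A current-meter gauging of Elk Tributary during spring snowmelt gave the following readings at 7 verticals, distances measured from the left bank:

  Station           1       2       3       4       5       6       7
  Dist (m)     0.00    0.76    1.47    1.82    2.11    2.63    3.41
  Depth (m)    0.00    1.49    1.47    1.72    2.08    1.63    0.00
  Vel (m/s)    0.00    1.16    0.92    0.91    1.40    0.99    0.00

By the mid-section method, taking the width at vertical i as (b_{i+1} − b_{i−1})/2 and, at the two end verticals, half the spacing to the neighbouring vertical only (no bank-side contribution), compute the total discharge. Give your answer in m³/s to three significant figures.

4.72 m³/s

w_2 = (1.47 − 0.00)/2 = 0.735 m; q_2 = 1.16 × 1.49 × 0.735 = 1.270 m³/s
w_3 = (1.82 − 0.76)/2 = 0.53 m; q_3 = 0.92 × 1.47 × 0.53 = 0.7168 m³/s
w_4 = (2.11 − 1.47)/2 = 0.32 m; q_4 = 0.91 × 1.72 × 0.32 = 0.5009 m³/s
w_5 = (2.63 − 1.82)/2 = 0.405 m; q_5 = 1.40 × 2.08 × 0.405 = 1.179 m³/s
w_6 = (3.41 − 2.11)/2 = 0.65 m; q_6 = 0.99 × 1.63 × 0.65 = 1.049 m³/s
Stations 1, 7 contribute zero (depth or velocity is 0).
Q = Σ qᵢ = 4.716 m³/s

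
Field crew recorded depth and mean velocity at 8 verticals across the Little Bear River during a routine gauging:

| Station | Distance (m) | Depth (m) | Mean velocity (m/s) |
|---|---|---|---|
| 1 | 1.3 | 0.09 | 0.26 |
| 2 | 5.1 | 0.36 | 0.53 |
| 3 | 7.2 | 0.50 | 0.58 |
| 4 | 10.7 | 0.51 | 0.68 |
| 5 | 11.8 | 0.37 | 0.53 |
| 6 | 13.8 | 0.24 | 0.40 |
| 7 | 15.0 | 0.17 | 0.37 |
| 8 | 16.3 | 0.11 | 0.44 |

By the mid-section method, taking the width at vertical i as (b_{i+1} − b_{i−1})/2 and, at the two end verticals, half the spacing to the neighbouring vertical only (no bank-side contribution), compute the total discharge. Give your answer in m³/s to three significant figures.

2.78 m³/s

w_1 = (5.1 − 1.3)/2 = 1.9 m; q_1 = 0.26 × 0.09 × 1.9 = 0.04446 m³/s
w_2 = (7.2 − 1.3)/2 = 2.95 m; q_2 = 0.53 × 0.36 × 2.95 = 0.5629 m³/s
w_3 = (10.7 − 5.1)/2 = 2.8 m; q_3 = 0.58 × 0.50 × 2.8 = 0.8120 m³/s
w_4 = (11.8 − 7.2)/2 = 2.3 m; q_4 = 0.68 × 0.51 × 2.3 = 0.7976 m³/s
w_5 = (13.8 − 10.7)/2 = 1.55 m; q_5 = 0.53 × 0.37 × 1.55 = 0.3040 m³/s
w_6 = (15.0 − 11.8)/2 = 1.6 m; q_6 = 0.40 × 0.24 × 1.6 = 0.1536 m³/s
w_7 = (16.3 − 13.8)/2 = 1.25 m; q_7 = 0.37 × 0.17 × 1.25 = 0.07863 m³/s
w_8 = (16.3 − 15.0)/2 = 0.65 m; q_8 = 0.44 × 0.11 × 0.65 = 0.03146 m³/s
Q = Σ qᵢ = 2.785 m³/s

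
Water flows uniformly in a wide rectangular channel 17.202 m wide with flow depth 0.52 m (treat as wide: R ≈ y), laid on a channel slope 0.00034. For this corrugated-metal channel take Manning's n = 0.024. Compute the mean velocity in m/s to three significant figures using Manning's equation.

0.497 m/s

A = b·y = 17.202 × 0.52 = 8.945 m²
Wide channel: R ≈ y = 0.52 m
Q = (1/n)·A·R^(2/3)·S^(1/2) = (1/0.024) × 8.945 × 0.5200^(2/3) × 0.00034^(1/2) = 4.444 m³/s
V = Q/A = 4.444/8.945 = 0.4968 m/s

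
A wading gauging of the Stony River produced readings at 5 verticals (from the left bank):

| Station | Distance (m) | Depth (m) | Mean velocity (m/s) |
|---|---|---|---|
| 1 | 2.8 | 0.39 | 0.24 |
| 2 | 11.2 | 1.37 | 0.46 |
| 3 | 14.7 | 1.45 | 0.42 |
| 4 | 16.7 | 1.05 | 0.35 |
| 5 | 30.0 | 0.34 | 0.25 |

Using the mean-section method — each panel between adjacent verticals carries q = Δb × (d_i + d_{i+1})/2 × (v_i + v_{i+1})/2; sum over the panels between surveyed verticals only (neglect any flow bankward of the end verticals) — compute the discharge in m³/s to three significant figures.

8.49 m³/s

Panel 1-2: Δb = 8.4 m, d̄ = (0.39+1.37)/2 = 0.88, v̄ = (0.24+0.46)/2 = 0.35 → q = 8.4×0.88×0.35 = 2.587 m³/s
Panel 2-3: Δb = 3.5 m, d̄ = (1.37+1.45)/2 = 1.41, v̄ = (0.46+0.42)/2 = 0.44 → q = 3.5×1.41×0.44 = 2.171 m³/s
Panel 3-4: Δb = 2 m, d̄ = (1.45+1.05)/2 = 1.25, v̄ = (0.42+0.35)/2 = 0.385 → q = 2×1.25×0.385 = 0.9625 m³/s
Panel 4-5: Δb = 13.3 m, d̄ = (1.05+0.34)/2 = 0.695, v̄ = (0.35+0.25)/2 = 0.3 → q = 13.3×0.695×0.3 = 2.773 m³/s
Q = Σ q = 8.494 m³/s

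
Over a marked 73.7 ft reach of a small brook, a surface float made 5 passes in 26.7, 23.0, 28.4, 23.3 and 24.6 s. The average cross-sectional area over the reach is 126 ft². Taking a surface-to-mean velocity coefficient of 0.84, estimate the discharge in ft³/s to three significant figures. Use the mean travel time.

310 ft³/s

t̄ = (26.7 + 23.0 + 28.4 + 23.3 + 24.6) / 5 = 25.2 s
v_surface = L / t̄ = 73.7 / 25.2 = 2.925 ft/s
v_mean = 0.84 × 2.925 = 2.457 ft/s
Q = A × v_mean = 126 × 2.457 = 309.5 ft³/s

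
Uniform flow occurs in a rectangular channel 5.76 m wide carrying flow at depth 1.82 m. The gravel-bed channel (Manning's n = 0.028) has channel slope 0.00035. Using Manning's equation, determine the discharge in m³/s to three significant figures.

7.53 m³/s

A = b·y = 5.76 × 1.82 = 10.48 m²
P = b + 2y = 5.76 + 2×1.82 = 9.400 m
R = A/P = 10.48/9.400 = 1.115 m
Q = (1/n)·A·R^(2/3)·S^(1/2) = (1/0.028) × 10.48 × 1.115^(2/3) × 0.00035^(1/2) = 7.533 m³/s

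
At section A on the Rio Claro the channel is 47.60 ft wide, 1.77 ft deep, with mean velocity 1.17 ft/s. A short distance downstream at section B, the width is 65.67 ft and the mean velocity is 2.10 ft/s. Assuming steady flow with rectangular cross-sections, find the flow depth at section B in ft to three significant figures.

0.715 ft

Q = A₁V₁ = (47.60×1.77) × 1.17 = 98.57 ft³/s
d₂ = Q/(b₂ V₂) = 98.57/(65.67×2.10) = 0.7148 ft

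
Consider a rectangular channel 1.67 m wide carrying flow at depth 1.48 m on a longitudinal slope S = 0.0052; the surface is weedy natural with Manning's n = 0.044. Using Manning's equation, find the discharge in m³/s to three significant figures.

2.67 m³/s

A = b·y = 1.67 × 1.48 = 2.472 m²
P = b + 2y = 1.67 + 2×1.48 = 4.630 m
R = A/P = 2.472/4.630 = 0.5338 m
Q = (1/n)·A·R^(2/3)·S^(1/2) = (1/0.044) × 2.472 × 0.5338^(2/3) × 0.0052^(1/2) = 2.666 m³/s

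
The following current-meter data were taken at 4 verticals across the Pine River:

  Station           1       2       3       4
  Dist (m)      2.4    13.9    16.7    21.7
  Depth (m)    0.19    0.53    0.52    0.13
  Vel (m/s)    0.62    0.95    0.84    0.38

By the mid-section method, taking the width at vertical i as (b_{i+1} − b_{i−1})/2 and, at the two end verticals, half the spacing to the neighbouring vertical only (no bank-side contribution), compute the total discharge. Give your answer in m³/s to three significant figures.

6.10 m³/s

w_1 = (13.9 − 2.4)/2 = 5.75 m; q_1 = 0.62 × 0.19 × 5.75 = 0.6774 m³/s
w_2 = (16.7 − 2.4)/2 = 7.15 m; q_2 = 0.95 × 0.53 × 7.15 = 3.600 m³/s
w_3 = (21.7 − 13.9)/2 = 3.9 m; q_3 = 0.84 × 0.52 × 3.9 = 1.704 m³/s
w_4 = (21.7 − 16.7)/2 = 2.5 m; q_4 = 0.38 × 0.13 × 2.5 = 0.1235 m³/s
Q = Σ qᵢ = 6.104 m³/s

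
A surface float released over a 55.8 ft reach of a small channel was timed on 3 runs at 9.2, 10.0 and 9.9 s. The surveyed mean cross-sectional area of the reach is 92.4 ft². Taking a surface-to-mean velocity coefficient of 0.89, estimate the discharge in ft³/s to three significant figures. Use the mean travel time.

473 ft³/s

t̄ = (9.2 + 10.0 + 9.9) / 3 = 9.7 s
v_surface = L / t̄ = 55.8 / 9.7 = 5.753 ft/s
v_mean = 0.89 × 5.753 = 5.120 ft/s
Q = A × v_mean = 92.4 × 5.120 = 473.1 ft³/s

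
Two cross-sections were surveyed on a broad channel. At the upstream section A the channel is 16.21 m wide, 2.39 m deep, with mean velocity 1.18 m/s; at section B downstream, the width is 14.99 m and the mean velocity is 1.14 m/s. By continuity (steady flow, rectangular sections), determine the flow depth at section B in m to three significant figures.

2.68 m

Q = A₁V₁ = (16.21×2.39) × 1.18 = 45.72 m³/s
d₂ = Q/(b₂ V₂) = 45.72/(14.99×1.14) = 2.675 m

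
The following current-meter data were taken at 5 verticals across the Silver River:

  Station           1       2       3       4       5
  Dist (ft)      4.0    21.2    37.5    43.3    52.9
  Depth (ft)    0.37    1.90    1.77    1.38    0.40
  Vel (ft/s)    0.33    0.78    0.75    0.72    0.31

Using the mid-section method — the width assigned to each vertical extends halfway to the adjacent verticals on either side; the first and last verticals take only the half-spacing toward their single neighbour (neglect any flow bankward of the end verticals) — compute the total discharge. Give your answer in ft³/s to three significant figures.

w_1 = (21.2 − 4.0)/2 = 8.6 ft; q_1 = 0.33 × 0.37 × 8.6 = 1.050 ft³/s
w_2 = (37.5 − 4.0)/2 = 16.75 ft; q_2 = 0.78 × 1.90 × 16.75 = 24.82 ft³/s
w_3 = (43.3 − 21.2)/2 = 11.05 ft; q_3 = 0.75 × 1.77 × 11.05 = 14.67 ft³/s
w_4 = (52.9 − 37.5)/2 = 7.7 ft; q_4 = 0.72 × 1.38 × 7.7 = 7.651 ft³/s
w_5 = (52.9 − 43.3)/2 = 4.8 ft; q_5 = 0.31 × 0.40 × 4.8 = 0.5952 ft³/s
Q = Σ qᵢ = 48.79 ft³/s

48.8 ft³/s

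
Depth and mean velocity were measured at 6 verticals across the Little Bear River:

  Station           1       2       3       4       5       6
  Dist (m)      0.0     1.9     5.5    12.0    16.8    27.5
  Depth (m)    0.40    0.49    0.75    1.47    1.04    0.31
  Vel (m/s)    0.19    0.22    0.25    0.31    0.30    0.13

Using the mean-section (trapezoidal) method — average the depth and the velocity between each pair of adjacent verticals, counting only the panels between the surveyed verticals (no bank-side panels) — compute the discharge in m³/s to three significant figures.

Panel 1-2: Δb = 1.9 m, d̄ = (0.40+0.49)/2 = 0.445, v̄ = (0.19+0.22)/2 = 0.205 → q = 1.9×0.445×0.205 = 0.1733 m³/s
Panel 2-3: Δb = 3.6 m, d̄ = (0.49+0.75)/2 = 0.62, v̄ = (0.22+0.25)/2 = 0.235 → q = 3.6×0.62×0.235 = 0.5245 m³/s
Panel 3-4: Δb = 6.5 m, d̄ = (0.75+1.47)/2 = 1.11, v̄ = (0.25+0.31)/2 = 0.28 → q = 6.5×1.11×0.28 = 2.020 m³/s
Panel 4-5: Δb = 4.8 m, d̄ = (1.47+1.04)/2 = 1.255, v̄ = (0.31+0.30)/2 = 0.305 → q = 4.8×1.255×0.305 = 1.837 m³/s
Panel 5-6: Δb = 10.7 m, d̄ = (1.04+0.31)/2 = 0.675, v̄ = (0.30+0.13)/2 = 0.215 → q = 10.7×0.675×0.215 = 1.553 m³/s
Q = Σ q = 6.108 m³/s

6.11 m³/s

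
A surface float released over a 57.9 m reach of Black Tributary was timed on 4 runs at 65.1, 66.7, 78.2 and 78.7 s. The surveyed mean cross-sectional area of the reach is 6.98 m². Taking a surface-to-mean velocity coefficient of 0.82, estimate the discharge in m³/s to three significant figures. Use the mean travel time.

t̄ = (65.1 + 66.7 + 78.2 + 78.7) / 4 = 72.175 s
v_surface = L / t̄ = 57.9 / 72.175 = 0.8022 m/s
v_mean = 0.82 × 0.8022 = 0.6578 m/s
Q = A × v_mean = 6.98 × 0.6578 = 4.592 m³/s

4.59 m³/s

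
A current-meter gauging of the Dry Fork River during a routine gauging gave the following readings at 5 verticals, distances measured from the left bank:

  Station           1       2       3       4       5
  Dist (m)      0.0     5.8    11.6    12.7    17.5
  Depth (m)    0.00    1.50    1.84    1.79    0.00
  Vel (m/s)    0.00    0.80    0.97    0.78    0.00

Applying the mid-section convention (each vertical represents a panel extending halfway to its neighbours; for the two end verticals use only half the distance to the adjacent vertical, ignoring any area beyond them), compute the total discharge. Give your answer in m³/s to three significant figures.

17.2 m³/s

w_2 = (11.6 − 0.0)/2 = 5.8 m; q_2 = 0.80 × 1.50 × 5.8 = 6.960 m³/s
w_3 = (12.7 − 5.8)/2 = 3.45 m; q_3 = 0.97 × 1.84 × 3.45 = 6.158 m³/s
w_4 = (17.5 − 11.6)/2 = 2.95 m; q_4 = 0.78 × 1.79 × 2.95 = 4.119 m³/s
Stations 1, 5 contribute zero (depth or velocity is 0).
Q = Σ qᵢ = 17.24 m³/s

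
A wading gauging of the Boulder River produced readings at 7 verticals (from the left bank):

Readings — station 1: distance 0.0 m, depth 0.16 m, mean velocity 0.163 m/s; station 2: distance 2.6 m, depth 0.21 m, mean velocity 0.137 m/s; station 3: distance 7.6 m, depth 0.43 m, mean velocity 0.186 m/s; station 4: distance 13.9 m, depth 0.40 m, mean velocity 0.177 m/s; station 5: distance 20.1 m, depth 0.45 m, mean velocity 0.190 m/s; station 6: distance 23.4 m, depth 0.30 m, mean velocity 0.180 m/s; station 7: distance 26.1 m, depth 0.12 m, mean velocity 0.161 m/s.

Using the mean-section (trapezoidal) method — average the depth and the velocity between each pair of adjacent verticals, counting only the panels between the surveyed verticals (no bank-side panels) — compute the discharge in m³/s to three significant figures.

1.61 m³/s

Panel 1-2: Δb = 2.6 m, d̄ = (0.16+0.21)/2 = 0.185, v̄ = (0.163+0.137)/2 = 0.15 → q = 2.6×0.185×0.15 = 0.07215 m³/s
Panel 2-3: Δb = 5 m, d̄ = (0.21+0.43)/2 = 0.32, v̄ = (0.137+0.186)/2 = 0.1615 → q = 5×0.32×0.1615 = 0.2584 m³/s
Panel 3-4: Δb = 6.3 m, d̄ = (0.43+0.40)/2 = 0.415, v̄ = (0.186+0.177)/2 = 0.1815 → q = 6.3×0.415×0.1815 = 0.4745 m³/s
Panel 4-5: Δb = 6.2 m, d̄ = (0.40+0.45)/2 = 0.425, v̄ = (0.177+0.190)/2 = 0.1835 → q = 6.2×0.425×0.1835 = 0.4835 m³/s
Panel 5-6: Δb = 3.3 m, d̄ = (0.45+0.30)/2 = 0.375, v̄ = (0.190+0.180)/2 = 0.185 → q = 3.3×0.375×0.185 = 0.2289 m³/s
Panel 6-7: Δb = 2.7 m, d̄ = (0.30+0.12)/2 = 0.21, v̄ = (0.180+0.161)/2 = 0.1705 → q = 2.7×0.21×0.1705 = 0.09667 m³/s
Q = Σ q = 1.614 m³/s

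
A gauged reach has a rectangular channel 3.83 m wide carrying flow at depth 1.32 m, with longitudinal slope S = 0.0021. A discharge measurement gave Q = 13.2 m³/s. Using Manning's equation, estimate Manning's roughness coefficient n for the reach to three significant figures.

0.0149

A = b·y = 3.83 × 1.32 = 5.056 m²
P = b + 2y = 3.83 + 2×1.32 = 6.470 m
R = A/P = 5.056/6.470 = 0.7814 m
n = (1/Q)·A·R^(2/3)·S^(1/2) = (1/13.2) × 5.056 × 0.8484 × 0.04583 = 0.01489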